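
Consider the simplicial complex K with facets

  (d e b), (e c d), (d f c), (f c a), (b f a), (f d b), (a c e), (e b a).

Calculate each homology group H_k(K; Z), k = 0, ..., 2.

Take the total order a < b < c < d < e < f on the vertex set. Then K (dimension 2) consists of the simplices:

  0-simplices (6): a, b, c, d, e, f
  1-simplices (12): ab, ac, ae, af, bd, be, bf, cd, ce, cf, de, df
  2-simplices (8): abe, abf, ace, acf, bde, bdf, cde, cdf

Hence C_0 ≅ Z^6, C_1 ≅ Z^12, C_2 ≅ Z^8.

∂_1: C_1 → C_0 maps an edge to its endpoints' difference, ∂[p,q] = q − p. For instance
  ∂bd = d − b.
As a 6×12 matrix over Z this has rank 5, with invariant factors (1,1,1,1,1).

Boundary ∂_2: C_2 → C_1 sends each 2-simplex [p,q,r] to [q,r] − [p,r] + [p,q]. For instance
  ∂abf = bf − af + ab,
  ∂bdf = df − bf + bd.
As a 12×8 matrix over Z this has rank 7, with invariant factors (1,1,1,1,1,1,1).

From H_k ≅ ker(∂_k) / im(∂_{k+1}) we obtain:

  H_0: rank C_0 − rank ∂_1 = 6 − 5 = 1, and the invariant factors of ∂_1 are all 1, so H_0 = Z.
  H_1: rank ker ∂_1 − rank ∂_2 = (12 − 5) − 7 = 0, and the invariant factors of ∂_2 are all 1, so H_1 = 0.
  H_2: rank ker ∂_2 − rank ∂_3 = (8 − 7) − 0 = 1, and there is no ∂_3, so H_2 = Z.

As a check, the Euler characteristic is 6 − 12 + 8 = 2, which agrees with 1 − 0 + 1 = 2.

H_0 = Z,  H_1 = 0,  H_2 = Z.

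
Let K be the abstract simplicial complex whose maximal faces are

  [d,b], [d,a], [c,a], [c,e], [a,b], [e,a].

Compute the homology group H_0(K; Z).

Order the vertices as a < b < c < d < e. Listing each simplex with vertices in this order, K has dimension 1 with simplices:

  0-simplices (5): a, b, c, d, e
  1-simplices (6): ab, ac, ad, ae, bd, ce

so the chain groups are C_0 ≅ Z^5, C_1 ≅ Z^6.

Boundary ∂_1: C_1 → C_0 maps an edge to its endpoints' difference, ∂[p,q] = q − p. For instance
  ∂ab = b − a.
The 5×6 boundary matrix has rank 4 and Smith normal form diag(1,1,1,1).

From H_k ≅ ker(∂_k) / im(∂_{k+1}) we obtain:

  H_0: rank C_0 − rank ∂_1 = 5 − 4 = 1, and the invariant factors of ∂_1 are all 1, so H_0 ≅ Z.

H_0 = Z.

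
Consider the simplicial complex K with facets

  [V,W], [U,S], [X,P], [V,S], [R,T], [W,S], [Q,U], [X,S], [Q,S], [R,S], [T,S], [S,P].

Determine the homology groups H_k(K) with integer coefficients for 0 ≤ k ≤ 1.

H_0 = Z,  H_1 = Z^4.

Fix the vertex order P < Q < R < S < T < U < V < W < X and write every simplex with vertices in increasing order. Then dim K = 1 and the simplices of K are:

  0-simplices (9): P, Q, R, S, T, U, V, W, X
  1-simplices (12): PS, PX, QS, QU, RS, RT, ST, SU, SV, SW, SX, VW

giving chain groups C_0 ≅ Z^9, C_1 ≅ Z^12.

Boundary ∂_1: C_1 → C_0 is given by ∂[p,q] = [q] − [p]. For instance
  ∂SV = V − S.
This gives a 9×12 integer matrix of rank 8; reducing to Smith normal form yields diagonal entries (1,1,1,1,1,1,1,1).

Reading off H_k = ker ∂_k / im ∂_{k+1}:

  H_0: rank C_0 − rank ∂_1 = 9 − 8 = 1, and the invariant factors of ∂_1 are all 1, so H_0 ≅ Z.
  H_1: rank ker ∂_1 − rank ∂_2 = (12 − 8) − 0 = 4, and there is no ∂_2, so H_1 ≅ Z^4.

As a check, the Euler characteristic is 9 − 12 = -3, which agrees with 1 − 4 = -3.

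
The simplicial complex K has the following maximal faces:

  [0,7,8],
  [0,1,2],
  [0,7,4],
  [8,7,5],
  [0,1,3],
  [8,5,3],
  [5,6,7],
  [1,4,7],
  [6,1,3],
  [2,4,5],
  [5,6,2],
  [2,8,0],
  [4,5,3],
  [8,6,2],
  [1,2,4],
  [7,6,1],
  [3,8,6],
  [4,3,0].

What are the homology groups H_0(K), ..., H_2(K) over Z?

K has 9 vertices, 27 edges, 18 triangles.
rank ∂_0 = 0, rank ∂_1 = 8 ⇒ b_0 = 9 − 0 − 8 = 1; all invariant factors of ∂_1 are 1 so no torsion. So H_0 = Z.
rank ∂_1 = 8, rank ∂_2 = 18 ⇒ b_1 = 27 − 8 − 18 = 1; ∂_2 has invariant factor(s) [2] giving torsion. So H_1 = Z × Z/2.
rank ∂_2 = 18, rank ∂_3 = 0 ⇒ b_2 = 18 − 18 − 0 = 0. So H_2 = 0.

H_0 ≅ Z,  H_1 ≅ Z × Z/2,  H_2 = 0.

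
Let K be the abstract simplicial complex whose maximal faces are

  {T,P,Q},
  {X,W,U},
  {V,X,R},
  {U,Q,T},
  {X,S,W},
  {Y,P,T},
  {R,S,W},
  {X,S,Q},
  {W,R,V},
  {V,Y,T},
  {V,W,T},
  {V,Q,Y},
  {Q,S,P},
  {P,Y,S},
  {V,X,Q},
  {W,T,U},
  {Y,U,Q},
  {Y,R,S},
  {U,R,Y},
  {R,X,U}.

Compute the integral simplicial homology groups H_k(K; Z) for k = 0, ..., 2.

Fix the vertex order P < Q < R < S < T < U < V < W < X < Y and write every simplex with vertices in increasing order. Then dim K = 2 and the simplices of K are:

  0-simplices (10): P, Q, R, S, T, U, V, W, X, Y
  1-simplices (30): PQ, PS, PT, PY, QS, QT, QU, QV, QX, QY, RS, RU, RV, RW, RX, RY, SW, SX, SY, TU, TV, TW, TY, UW, UX, UY, VW, VX, VY, WX
  2-simplices (20): PQS, PQT, PSY, PTY, QSX, QTU, QUY, QVX, QVY, RSW, RSY, RUX, RUY, RVW, RVX, SWX, TUW, TVW, TVY, UWX

giving chain groups C_0 ≅ Z^10, C_1 ≅ Z^30, C_2 ≅ Z^20.

The boundary map ∂_1: C_1 → C_0 is given by ∂[p,q] = [q] − [p]. For instance
  ∂RU = U − R.
The resulting 10×30 matrix has rank 9, and its Smith normal form has invariant factors (1,1,1,1,1,1,1,1,1).

Boundary ∂_2: C_2 → C_1 sends each 2-simplex [p,q,r] to [q,r] − [p,r] + [p,q]. For instance
  ∂PSY = SY − PY + PS,
  ∂RUX = UX − RX + RU.
The resulting 30×20 matrix has rank 20, and its Smith normal form has invariant factors (1,1,1,1,1,1,1,1,1,1,1,1,1,1,1,1,1,1,1,2).

From H_k ≅ ker(∂_k) / im(∂_{k+1}) we obtain:

  H_0: rank C_0 − rank ∂_1 = 10 − 9 = 1, and the invariant factors of ∂_1 are all 1, so H_0 ≅ Z.
  H_1: rank ker ∂_1 − rank ∂_2 = (30 − 9) − 20 = 1, and ∂_2 has invariant factor 2 > 1, so H_1 ≅ Z ⊕ Z/2.
  H_2: rank ker ∂_2 − rank ∂_3 = (20 − 20) − 0 = 0, and there is no ∂_3, so H_2 ≅ 0.

(K is a triangulation of the Klein bottle.)

H_0 ≅ Z,  H_1 ≅ Z ⊕ Z/2,  H_2 = 0.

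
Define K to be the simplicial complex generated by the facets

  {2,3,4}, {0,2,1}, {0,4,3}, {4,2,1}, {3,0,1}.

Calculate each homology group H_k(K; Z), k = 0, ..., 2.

H_0 ≅ Z,  H_1 ≅ Z,  H_2 = 0.

We work with the vertex ordering 0 < 1 < 2 < 3 < 4. The simplices of K, each written with vertices in increasing order, are:

  0-simplices (5): [0], [1], [2], [3], [4]
  1-simplices (10): [0,1], [0,2], [0,3], [0,4], [1,2], [1,3], [1,4], [2,3], [2,4], [3,4]
  2-simplices (5): [0,1,2], [0,1,3], [0,3,4], [1,2,4], [2,3,4]

so the chain groups are C_0 ≅ Z^5, C_1 ≅ Z^10, C_2 ≅ Z^5.

The boundary map ∂_1: C_1 → C_0 sends each edge [p,q] (with p < q) to q − p. For instance
  ∂[2,4] = [4] − [2].
The resulting 5×10 matrix has rank 4, and its Smith normal form has invariant factors (1,1,1,1).

The boundary map ∂_2: C_2 → C_1 maps a triangle to the signed sum of its edges. For instance
  ∂[0,3,4] = [3,4] − [0,4] + [0,3],
  ∂[1,2,4] = [2,4] − [1,4] + [1,2].
As a 10×5 matrix over Z this has rank 5, with invariant factors (1,1,1,1,1).

Computing H_k = (kernel of ∂_k) / (image of ∂_{k+1}):

  H_0: rank C_0 − rank ∂_1 = 5 − 4 = 1, and the invariant factors of ∂_1 are all 1, so H_0 = Z.
  H_1: rank ker ∂_1 − rank ∂_2 = (10 − 4) − 5 = 1, and the invariant factors of ∂_2 are all 1, so H_1 = Z.
  H_2: rank ker ∂_2 − rank ∂_3 = (5 − 5) − 0 = 0, and there is no ∂_3, so H_2 = 0.

As a check, the Euler characteristic is 5 − 10 + 5 = 0, which agrees with 1 − 1 + 0 = 0.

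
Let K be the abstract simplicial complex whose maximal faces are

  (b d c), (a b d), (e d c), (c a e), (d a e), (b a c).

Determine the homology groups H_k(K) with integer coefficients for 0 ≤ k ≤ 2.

H_0 = Z,  H_1 = 0,  H_2 = Z.

Take the total order a < b < c < d < e on the vertex set. Then K (dimension 2) consists of the simplices:

  0-simplices (5): a, b, c, d, e
  1-simplices (9): ab, ac, ad, ae, bc, bd, cd, ce, de
  2-simplices (6): abc, abd, ace, ade, bcd, cde

so the chain groups are C_0 ≅ Z^5, C_1 ≅ Z^9, C_2 ≅ Z^6.

The boundary map ∂_1: C_1 → C_0 sends each edge [p,q] (with p < q) to q − p. For instance
  ∂de = e − d.
As a 5×9 matrix over Z this has rank 4, with invariant factors (1,1,1,1).

The boundary map ∂_2: C_2 → C_1 maps a triangle to the signed sum of its edges. For instance
  ∂bcd = cd − bd + bc,
  ∂abc = bc − ac + ab.
As a 9×6 matrix over Z this has rank 5, with invariant factors (1,1,1,1,1).

Reading off H_k = ker ∂_k / im ∂_{k+1}:

  H_0: rank C_0 − rank ∂_1 = 5 − 4 = 1, and the invariant factors of ∂_1 are all 1, so H_0 ≅ Z.
  H_1: rank ker ∂_1 − rank ∂_2 = (9 − 4) − 5 = 0, and the invariant factors of ∂_2 are all 1, so H_1 ≅ 0.
  H_2: rank ker ∂_2 − rank ∂_3 = (6 − 5) − 0 = 1, and there is no ∂_3, so H_2 ≅ Z.

As a check, the Euler characteristic is 5 − 9 + 6 = 2, which agrees with 1 − 0 + 1 = 2.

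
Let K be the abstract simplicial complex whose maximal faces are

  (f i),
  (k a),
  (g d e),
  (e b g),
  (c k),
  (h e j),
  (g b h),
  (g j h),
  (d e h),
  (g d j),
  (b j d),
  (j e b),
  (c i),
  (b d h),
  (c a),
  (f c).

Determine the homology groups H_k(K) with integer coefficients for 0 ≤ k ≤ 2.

Order the vertices as a < b < c < d < e < f < g < h < i < j < k. Listing each simplex with vertices in this order, K has dimension 2 with simplices:

  0-simplices (11): a, b, c, d, e, f, g, h, i, j, k
  1-simplices (21): ac, ak, bd, be, bg, bh, bj, cf, ci, ck, de, dg, dh, dj, eg, eh, ej, fi, gh, gj, hj
  2-simplices (10): bdh, bdj, beg, bej, bgh, deg, deh, dgj, ehj, ghj

giving chain groups C_0 ≅ Z^11, C_1 ≅ Z^21, C_2 ≅ Z^10.

The boundary map ∂_1: C_1 → C_0 sends each edge [p,q] (with p < q) to q − p. For instance
  ∂dg = g − d.
This gives a 11×21 integer matrix of rank 9; reducing to Smith normal form yields diagonal entries (1,1,1,1,1,1,1,1,1).

∂_2: C_2 → C_1 maps a triangle to the signed sum of its edges. For instance
  ∂bdj = dj − bj + bd,
  ∂dgj = gj − dj + dg.
The resulting 21×10 matrix has rank 10, and its Smith normal form has invariant factors (1,1,1,1,1,1,1,1,1,2).

Now H_k = ker ∂_k / im ∂_{k+1}, so:

  H_0: rank C_0 − rank ∂_1 = 11 − 9 = 2, and the invariant factors of ∂_1 are all 1, so H_0 ≅ Z^2.
  H_1: rank ker ∂_1 − rank ∂_2 = (21 − 9) − 10 = 2, and ∂_2 has invariant factor 2 > 1, so H_1 ≅ Z^2 ⊕ Z/2.
  H_2: rank ker ∂_2 − rank ∂_3 = (10 − 10) − 0 = 0, and there is no ∂_3, so H_2 ≅ 0.

(K is a triangulation of the disjoint union of the real projective plane RP^2 and a wedge of 2 circles.)

H_0 = Z^2,  H_1 = Z^2 ⊕ Z/2,  H_2 = 0.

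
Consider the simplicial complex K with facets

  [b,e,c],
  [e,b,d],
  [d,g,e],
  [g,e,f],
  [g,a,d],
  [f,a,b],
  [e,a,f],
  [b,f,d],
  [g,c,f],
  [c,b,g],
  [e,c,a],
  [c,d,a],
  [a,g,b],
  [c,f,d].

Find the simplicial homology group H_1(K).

H_1 ≅ Z^2.

K has 7 vertices, 21 edges, 14 triangles.
rank ∂_1 = 6, rank ∂_2 = 13 ⇒ b_1 = 21 − 6 − 13 = 2; all invariant factors of ∂_2 are 1 so no torsion. So H_1 = Z^2.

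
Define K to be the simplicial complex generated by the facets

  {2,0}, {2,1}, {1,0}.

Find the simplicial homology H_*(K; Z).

H_0 ≅ Z,  H_1 ≅ Z.

Take the total order 0 < 1 < 2 on the vertex set. Then K (dimension 1) consists of the simplices:

  0-simplices (3): [0], [1], [2]
  1-simplices (3): [0,1], [0,2], [1,2]

so the chain groups are C_0 ≅ Z^3, C_1 ≅ Z^3.

The boundary map ∂_1: C_1 → C_0 is given by ∂[p,q] = [q] − [p].
The resulting 3×3 matrix has rank 2, and its Smith normal form has invariant factors (1,1).

Reading off H_k = ker ∂_k / im ∂_{k+1}:

  H_0: rank C_0 − rank ∂_1 = 3 − 2 = 1, and the invariant factors of ∂_1 are all 1, so H_0 ≅ Z.
  H_1: rank ker ∂_1 − rank ∂_2 = (3 − 2) − 0 = 1, and there is no ∂_2, so H_1 ≅ Z.

(K is a triangulation of the circle S^1.)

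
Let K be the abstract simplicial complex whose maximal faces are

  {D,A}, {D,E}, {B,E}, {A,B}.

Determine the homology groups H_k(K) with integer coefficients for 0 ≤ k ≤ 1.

H_0 = Z,  H_1 = Z.

We work with the vertex ordering A < B < D < E. The simplices of K, each written with vertices in increasing order, are:

  0-simplices (4): A, B, D, E
  1-simplices (4): AB, AD, BE, DE

giving chain groups C_0 ≅ Z^4, C_1 ≅ Z^4.

∂_1: C_1 → C_0 maps an edge to its endpoints' difference, ∂[p,q] = q − p. For instance
  ∂DE = E − D.
As a 4×4 matrix over Z this has rank 3, with invariant factors (1,1,1).

Now H_k = ker ∂_k / im ∂_{k+1}, so:

  H_0: rank C_0 − rank ∂_1 = 4 − 3 = 1, and the invariant factors of ∂_1 are all 1, so H_0 = Z.
  H_1: rank ker ∂_1 − rank ∂_2 = (4 − 3) − 0 = 1, and there is no ∂_2, so H_1 = Z.

As a check, the Euler characteristic is 4 − 4 = 0, which agrees with 1 − 1 = 0.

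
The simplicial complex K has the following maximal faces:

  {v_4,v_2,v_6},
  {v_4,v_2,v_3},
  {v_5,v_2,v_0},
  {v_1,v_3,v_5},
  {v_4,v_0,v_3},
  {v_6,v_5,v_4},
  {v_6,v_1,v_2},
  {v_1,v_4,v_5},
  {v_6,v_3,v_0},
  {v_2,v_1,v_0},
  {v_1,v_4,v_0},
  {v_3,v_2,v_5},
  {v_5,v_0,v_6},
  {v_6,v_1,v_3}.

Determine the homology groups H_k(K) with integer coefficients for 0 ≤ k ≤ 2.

H_0 ≅ Z,  H_1 ≅ Z^2,  H_2 ≅ Z.

We work with the vertex ordering v_0 < v_1 < v_2 < v_3 < v_4 < v_5 < v_6. The simplices of K, each written with vertices in increasing order, are:

  0-simplices (7): [v_0], [v_1], [v_2], [v_3], [v_4], [v_5], [v_6]
  1-simplices (21): (21 of them)
  2-simplices (14): (14 of them)

giving chain groups C_0 ≅ Z^7, C_1 ≅ Z^21, C_2 ≅ Z^14.

Boundary ∂_1: C_1 → C_0 sends each edge [p,q] (with p < q) to q − p. For instance
  ∂[v_1,v_5] = [v_5] − [v_1].
The resulting 7×21 matrix has rank 6, and its Smith normal form has invariant factors (1,1,1,1,1,1).

∂_2: C_2 → C_1 maps a triangle to the signed sum of its edges. For instance
  ∂[v_4,v_5,v_6] = [v_5,v_6] − [v_4,v_6] + [v_4,v_5],
  ∂[v_0,v_2,v_5] = [v_2,v_5] − [v_0,v_5] + [v_0,v_2].
As a 21×14 matrix over Z this has rank 13, with invariant factors (1,1,1,1,1,1,1,1,1,1,1,1,1).

Now H_k = ker ∂_k / im ∂_{k+1}, so:

  H_0: rank C_0 − rank ∂_1 = 7 − 6 = 1, and the invariant factors of ∂_1 are all 1, so H_0 ≅ Z.
  H_1: rank ker ∂_1 − rank ∂_2 = (21 − 6) − 13 = 2, and the invariant factors of ∂_2 are all 1, so H_1 ≅ Z^2.
  H_2: rank ker ∂_2 − rank ∂_3 = (14 − 13) − 0 = 1, and there is no ∂_3, so H_2 ≅ Z.

As a check, the Euler characteristic is 7 − 21 + 14 = 0, which agrees with 1 − 2 + 1 = 0.
(K is a triangulation of the torus T^2.)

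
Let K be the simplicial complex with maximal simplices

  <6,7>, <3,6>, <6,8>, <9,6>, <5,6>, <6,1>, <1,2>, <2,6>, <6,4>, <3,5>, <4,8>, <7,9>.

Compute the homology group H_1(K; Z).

Take the total order 1 < 2 < 3 < 4 < 5 < 6 < 7 < 8 < 9 on the vertex set. Then K (dimension 1) consists of the simplices:

  0-simplices (9): [1], [2], [3], [4], [5], [6], [7], [8], [9]
  1-simplices (12): [1,2], [1,6], [2,6], [3,5], [3,6], [4,6], [4,8], [5,6], [6,7], [6,8], [6,9], [7,9]

so the chain groups are C_0 ≅ Z^9, C_1 ≅ Z^12.

Boundary ∂_1: C_1 → C_0 sends each edge [p,q] (with p < q) to q − p. For instance
  ∂[3,5] = [5] − [3].
The 9×12 boundary matrix has rank 8 and Smith normal form diag(1,1,1,1,1,1,1,1).

Reading off H_k = ker ∂_k / im ∂_{k+1}:

  H_1: rank ker ∂_1 − rank ∂_2 = (12 − 8) − 0 = 4, and there is no ∂_2, so H_1 = Z^4.

H_1 ≅ Z^4.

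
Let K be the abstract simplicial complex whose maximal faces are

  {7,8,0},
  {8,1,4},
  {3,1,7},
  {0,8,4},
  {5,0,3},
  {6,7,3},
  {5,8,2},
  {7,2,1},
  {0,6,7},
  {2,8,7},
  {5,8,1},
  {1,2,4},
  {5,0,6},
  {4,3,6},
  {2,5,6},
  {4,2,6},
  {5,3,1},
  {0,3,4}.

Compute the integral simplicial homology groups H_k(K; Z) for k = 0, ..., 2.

H_0 = Z,  H_1 = Z ⊕ Z/2,  H_2 = 0.

Take the total order 0 < 1 < 2 < 3 < 4 < 5 < 6 < 7 < 8 on the vertex set. Then K (dimension 2) consists of the simplices:

  0-simplices (9): [0], [1], [2], [3], [4], [5], [6], [7], [8]
  1-simplices (27): (27 of them)
  2-simplices (18): [0,3,4], [0,3,5], [0,4,8], [0,5,6], [0,6,7], [0,7,8], [1,2,4], [1,2,7], [1,3,5], [1,3,7], [1,4,8], [1,5,8], [2,4,6], [2,5,6], [2,5,8], [2,7,8], [3,4,6], [3,6,7]

Hence C_0 ≅ Z^9, C_1 ≅ Z^27, C_2 ≅ Z^18.

Boundary ∂_1: C_1 → C_0 maps an edge to its endpoints' difference, ∂[p,q] = q − p. For instance
  ∂[1,4] = [4] − [1].
This gives a 9×27 integer matrix of rank 8; reducing to Smith normal form yields diagonal entries (1,1,1,1,1,1,1,1).

Boundary ∂_2: C_2 → C_1 sends each 2-simplex [p,q,r] to [q,r] − [p,r] + [p,q]. For instance
  ∂[1,3,5] = [3,5] − [1,5] + [1,3],
  ∂[0,3,4] = [3,4] − [0,4] + [0,3].
The 27×18 boundary matrix has rank 18 and Smith normal form diag(1,1,1,1,1,1,1,1,1,1,1,1,1,1,1,1,1,2).

From H_k ≅ ker(∂_k) / im(∂_{k+1}) we obtain:

  H_0: rank C_0 − rank ∂_1 = 9 − 8 = 1, and the invariant factors of ∂_1 are all 1, so H_0 ≅ Z.
  H_1: rank ker ∂_1 − rank ∂_2 = (27 − 8) − 18 = 1, and ∂_2 has invariant factor 2 > 1, so H_1 ≅ Z ⊕ Z/2.
  H_2: rank ker ∂_2 − rank ∂_3 = (18 − 18) − 0 = 0, and there is no ∂_3, so H_2 ≅ 0.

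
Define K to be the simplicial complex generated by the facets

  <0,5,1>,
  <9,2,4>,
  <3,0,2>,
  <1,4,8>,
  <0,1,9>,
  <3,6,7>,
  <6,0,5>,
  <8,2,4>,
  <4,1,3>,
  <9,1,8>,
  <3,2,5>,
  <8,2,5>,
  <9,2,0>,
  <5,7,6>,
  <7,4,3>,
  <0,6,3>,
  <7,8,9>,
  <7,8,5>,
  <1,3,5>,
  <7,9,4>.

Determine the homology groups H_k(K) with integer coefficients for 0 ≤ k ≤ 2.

We work with the vertex ordering 0 < 1 < 2 < 3 < 4 < 5 < 6 < 7 < 8 < 9. The simplices of K, each written with vertices in increasing order, are:

  0-simplices (10): [0], [1], [2], [3], [4], [5], [6], [7], [8], [9]
  1-simplices (30): (30 of them)
  2-simplices (20): (20 of them)

giving chain groups C_0 ≅ Z^10, C_1 ≅ Z^30, C_2 ≅ Z^20.

∂_1: C_1 → C_0 sends each edge [p,q] (with p < q) to q − p. For instance
  ∂[0,6] = [6] − [0].
This gives a 10×30 integer matrix of rank 9; reducing to Smith normal form yields diagonal entries (1,1,1,1,1,1,1,1,1).

Boundary ∂_2: C_2 → C_1 acts by ∂[p,q,r] = [q,r] − [p,r] + [p,q]. For instance
  ∂[2,4,8] = [4,8] − [2,8] + [2,4],
  ∂[5,6,7] = [6,7] − [5,7] + [5,6].
The resulting 30×20 matrix has rank 20, and its Smith normal form has invariant factors (1,1,1,1,1,1,1,1,1,1,1,1,1,1,1,1,1,1,1,2).

Computing H_k = (kernel of ∂_k) / (image of ∂_{k+1}):

  H_0: rank C_0 − rank ∂_1 = 10 − 9 = 1, and the invariant factors of ∂_1 are all 1, so H_0 ≅ Z.
  H_1: rank ker ∂_1 − rank ∂_2 = (30 − 9) − 20 = 1, and ∂_2 has invariant factor 2 > 1, so H_1 ≅ Z × Z/2.
  H_2: rank ker ∂_2 − rank ∂_3 = (20 − 20) − 0 = 0, and there is no ∂_3, so H_2 ≅ 0.

(K is a triangulation of the Klein bottle.)

H_0 ≅ Z,  H_1 ≅ Z × Z/2,  H_2 = 0.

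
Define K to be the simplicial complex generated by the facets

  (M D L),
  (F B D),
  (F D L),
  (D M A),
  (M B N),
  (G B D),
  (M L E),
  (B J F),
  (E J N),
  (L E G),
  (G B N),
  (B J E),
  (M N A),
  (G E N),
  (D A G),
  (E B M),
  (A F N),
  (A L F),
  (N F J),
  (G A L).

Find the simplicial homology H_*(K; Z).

K has 10 vertices, 30 edges, 20 triangles.
rank ∂_0 = 0, rank ∂_1 = 9 ⇒ b_0 = 10 − 0 − 9 = 1; all invariant factors of ∂_1 are 1 so no torsion. So H_0 = Z.
rank ∂_1 = 9, rank ∂_2 = 20 ⇒ b_1 = 30 − 9 − 20 = 1; ∂_2 has invariant factor(s) [2] giving torsion. So H_1 = Z × Z/2.
rank ∂_2 = 20, rank ∂_3 = 0 ⇒ b_2 = 20 − 20 − 0 = 0. So H_2 = 0.

H_0 ≅ Z,  H_1 ≅ Z × Z/2,  H_2 = 0.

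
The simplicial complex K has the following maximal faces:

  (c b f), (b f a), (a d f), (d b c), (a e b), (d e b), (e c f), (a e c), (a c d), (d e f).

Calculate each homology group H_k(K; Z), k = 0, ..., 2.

Order the vertices as a < b < c < d < e < f. Listing each simplex with vertices in this order, K has dimension 2 with simplices:

  0-simplices (6): a, b, c, d, e, f
  1-simplices (15): ab, ac, ad, ae, af, bc, bd, be, bf, cd, ce, cf, de, df, ef
  2-simplices (10): abe, abf, acd, ace, adf, bcd, bcf, bde, cef, def

so the chain groups are C_0 ≅ Z^6, C_1 ≅ Z^15, C_2 ≅ Z^10.

Boundary ∂_1: C_1 → C_0 sends each edge [p,q] (with p < q) to q − p. For instance
  ∂bc = c − b.
As a 6×15 matrix over Z this has rank 5, with invariant factors (1,1,1,1,1).

The boundary map ∂_2: C_2 → C_1 acts by ∂[p,q,r] = [q,r] − [p,r] + [p,q]. For instance
  ∂def = ef − df + de,
  ∂acd = cd − ad + ac.
As a 15×10 matrix over Z this has rank 10, with invariant factors (1,1,1,1,1,1,1,1,1,2).

Computing H_k = (kernel of ∂_k) / (image of ∂_{k+1}):

  H_0: rank C_0 − rank ∂_1 = 6 − 5 = 1, and the invariant factors of ∂_1 are all 1, so H_0 = Z.
  H_1: rank ker ∂_1 − rank ∂_2 = (15 − 5) − 10 = 0, and ∂_2 has invariant factor 2 > 1, so H_1 = Z/2.
  H_2: rank ker ∂_2 − rank ∂_3 = (10 − 10) − 0 = 0, and there is no ∂_3, so H_2 = 0.

As a check, the Euler characteristic is 6 − 15 + 10 = 1, which agrees with 1 − 0 + 0 = 1.
(K is a triangulation of the real projective plane RP^2.)

H_0 = Z,  H_1 = Z/2,  H_2 = 0.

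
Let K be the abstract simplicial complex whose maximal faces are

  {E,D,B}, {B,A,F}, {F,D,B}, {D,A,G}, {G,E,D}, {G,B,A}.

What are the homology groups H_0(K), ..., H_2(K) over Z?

Fix the vertex order A < B < D < E < F < G and write every simplex with vertices in increasing order. Then dim K = 2 and the simplices of K are:

  0-simplices (6): A, B, D, E, F, G
  1-simplices (12): AB, AD, AF, AG, BD, BE, BF, BG, DE, DF, DG, EG
  2-simplices (6): ABF, ABG, ADG, BDE, BDF, DEG

Hence C_0 ≅ Z^6, C_1 ≅ Z^12, C_2 ≅ Z^6.

∂_1: C_1 → C_0 sends each edge [p,q] (with p < q) to q − p. For instance
  ∂BD = D − B.
As a 6×12 matrix over Z this has rank 5, with invariant factors (1,1,1,1,1).

∂_2: C_2 → C_1 sends each 2-simplex [p,q,r] to [q,r] − [p,r] + [p,q]. For instance
  ∂ADG = DG − AG + AD,
  ∂ABF = BF − AF + AB.
The 12×6 boundary matrix has rank 6 and Smith normal form diag(1,1,1,1,1,1).

From H_k ≅ ker(∂_k) / im(∂_{k+1}) we obtain:

  H_0: rank C_0 − rank ∂_1 = 6 − 5 = 1, and the invariant factors of ∂_1 are all 1, so H_0 ≅ Z.
  H_1: rank ker ∂_1 − rank ∂_2 = (12 − 5) − 6 = 1, and the invariant factors of ∂_2 are all 1, so H_1 ≅ Z.
  H_2: rank ker ∂_2 − rank ∂_3 = (6 − 6) − 0 = 0, and there is no ∂_3, so H_2 ≅ 0.

As a check, the Euler characteristic is 6 − 12 + 6 = 0, which agrees with 1 − 1 + 0 = 0.

H_0 ≅ Z,  H_1 ≅ Z,  H_2 = 0.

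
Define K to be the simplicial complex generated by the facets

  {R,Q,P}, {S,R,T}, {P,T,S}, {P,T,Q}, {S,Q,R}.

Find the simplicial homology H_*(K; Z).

Take the total order P < Q < R < S < T on the vertex set. Then K (dimension 2) consists of the simplices:

  0-simplices (5): P, Q, R, S, T
  1-simplices (10): PQ, PR, PS, PT, QR, QS, QT, RS, RT, ST
  2-simplices (5): PQR, PQT, PST, QRS, RST

Hence C_0 ≅ Z^5, C_1 ≅ Z^10, C_2 ≅ Z^5.

The boundary map ∂_1: C_1 → C_0 is given by ∂[p,q] = [q] − [p].
This gives a 5×10 integer matrix of rank 4; reducing to Smith normal form yields diagonal entries (1,1,1,1).

The boundary map ∂_2: C_2 → C_1 acts by ∂[p,q,r] = [q,r] − [p,r] + [p,q]. For instance
  ∂QRS = RS − QS + QR,
  ∂PQR = QR − PR + PQ.
As a 10×5 matrix over Z this has rank 5, with invariant factors (1,1,1,1,1).

From H_k ≅ ker(∂_k) / im(∂_{k+1}) we obtain:

  H_0: rank C_0 − rank ∂_1 = 5 − 4 = 1, and the invariant factors of ∂_1 are all 1, so H_0 = Z.
  H_1: rank ker ∂_1 − rank ∂_2 = (10 − 4) − 5 = 1, and the invariant factors of ∂_2 are all 1, so H_1 = Z.
  H_2: rank ker ∂_2 − rank ∂_3 = (5 − 5) − 0 = 0, and there is no ∂_3, so H_2 = 0.

As a check, the Euler characteristic is 5 − 10 + 5 = 0, which agrees with 1 − 1 + 0 = 0.

H_0 ≅ Z,  H_1 ≅ Z,  H_2 = 0.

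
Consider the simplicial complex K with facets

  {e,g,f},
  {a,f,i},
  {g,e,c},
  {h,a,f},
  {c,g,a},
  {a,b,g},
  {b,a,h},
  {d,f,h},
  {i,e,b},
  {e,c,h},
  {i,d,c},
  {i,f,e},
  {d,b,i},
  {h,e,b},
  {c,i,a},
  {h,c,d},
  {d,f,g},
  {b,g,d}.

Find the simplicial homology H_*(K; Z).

H_0 = Z,  H_1 = Z^2,  H_2 = Z.

We work with the vertex ordering a < b < c < d < e < f < g < h < i. The simplices of K, each written with vertices in increasing order, are:

  0-simplices (9): a, b, c, d, e, f, g, h, i
  1-simplices (27): ab, ac, af, ag, ah, ai, bd, be, bg, bh, bi, cd, ce, cg, ch, ci, df, dg, dh, di, ef, eg, eh, ei, fg, fh, fi
  2-simplices (18): abg, abh, acg, aci, afh, afi, bdg, bdi, beh, bei, cdh, cdi, ceg, ceh, dfg, dfh, efg, efi

giving chain groups C_0 ≅ Z^9, C_1 ≅ Z^27, C_2 ≅ Z^18.

The boundary map ∂_1: C_1 → C_0 is given by ∂[p,q] = [q] − [p]. For instance
  ∂ac = c − a.
This gives a 9×27 integer matrix of rank 8; reducing to Smith normal form yields diagonal entries (1,1,1,1,1,1,1,1).

∂_2: C_2 → C_1 sends each 2-simplex [p,q,r] to [q,r] − [p,r] + [p,q]. For instance
  ∂dfh = fh − dh + df,
  ∂cdh = dh − ch + cd.
The resulting 27×18 matrix has rank 17, and its Smith normal form has invariant factors (1,1,1,1,1,1,1,1,1,1,1,1,1,1,1,1,1).

Reading off H_k = ker ∂_k / im ∂_{k+1}:

  H_0: rank C_0 − rank ∂_1 = 9 − 8 = 1, and the invariant factors of ∂_1 are all 1, so H_0 = Z.
  H_1: rank ker ∂_1 − rank ∂_2 = (27 − 8) − 17 = 2, and the invariant factors of ∂_2 are all 1, so H_1 = Z^2.
  H_2: rank ker ∂_2 − rank ∂_3 = (18 − 17) − 0 = 1, and there is no ∂_3, so H_2 = Z.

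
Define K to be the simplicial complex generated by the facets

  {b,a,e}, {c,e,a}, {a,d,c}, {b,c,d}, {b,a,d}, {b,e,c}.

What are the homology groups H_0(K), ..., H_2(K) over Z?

H_0 = Z,  H_1 = 0,  H_2 = Z.

We work with the vertex ordering a < b < c < d < e. The simplices of K, each written with vertices in increasing order, are:

  0-simplices (5): a, b, c, d, e
  1-simplices (9): ab, ac, ad, ae, bc, bd, be, cd, ce
  2-simplices (6): abd, abe, acd, ace, bcd, bce

Hence C_0 ≅ Z^5, C_1 ≅ Z^9, C_2 ≅ Z^6.

Boundary ∂_1: C_1 → C_0 is given by ∂[p,q] = [q] − [p].
The resulting 5×9 matrix has rank 4, and its Smith normal form has invariant factors (1,1,1,1).

∂_2: C_2 → C_1 maps a triangle to the signed sum of its edges. For instance
  ∂abd = bd − ad + ab,
  ∂bce = ce − be + bc.
The 9×6 boundary matrix has rank 5 and Smith normal form diag(1,1,1,1,1).

Reading off H_k = ker ∂_k / im ∂_{k+1}:

  H_0: rank C_0 − rank ∂_1 = 5 − 4 = 1, and the invariant factors of ∂_1 are all 1, so H_0 ≅ Z.
  H_1: rank ker ∂_1 − rank ∂_2 = (9 − 4) − 5 = 0, and the invariant factors of ∂_2 are all 1, so H_1 ≅ 0.
  H_2: rank ker ∂_2 − rank ∂_3 = (6 − 5) − 0 = 1, and there is no ∂_3, so H_2 ≅ Z.

As a check, the Euler characteristic is 5 − 9 + 6 = 2, which agrees with 1 − 0 + 1 = 2.
(K is a triangulation of the 2-sphere S^2.)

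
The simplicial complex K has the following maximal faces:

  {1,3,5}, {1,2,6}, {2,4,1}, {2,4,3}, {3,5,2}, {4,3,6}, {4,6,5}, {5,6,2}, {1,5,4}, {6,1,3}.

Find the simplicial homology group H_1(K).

H_1 ≅ Z/2.

Fix the vertex order 1 < 2 < 3 < 4 < 5 < 6 and write every simplex with vertices in increasing order. Then dim K = 2 and the simplices of K are:

  0-simplices (6): [1], [2], [3], [4], [5], [6]
  1-simplices (15): [1,2], [1,3], [1,4], [1,5], [1,6], [2,3], [2,4], [2,5], [2,6], [3,4], [3,5], [3,6], [4,5], [4,6], [5,6]
  2-simplices (10): [1,2,4], [1,2,6], [1,3,5], [1,3,6], [1,4,5], [2,3,4], [2,3,5], [2,5,6], [3,4,6], [4,5,6]

so the chain groups are C_0 ≅ Z^6, C_1 ≅ Z^15, C_2 ≅ Z^10.

∂_1: C_1 → C_0 maps an edge to its endpoints' difference, ∂[p,q] = q − p. For instance
  ∂[2,5] = [5] − [2].
As a 6×15 matrix over Z this has rank 5, with invariant factors (1,1,1,1,1).

∂_2: C_2 → C_1 acts by ∂[p,q,r] = [q,r] − [p,r] + [p,q]. For instance
  ∂[2,3,5] = [3,5] − [2,5] + [2,3],
  ∂[1,4,5] = [4,5] − [1,5] + [1,4].
The resulting 15×10 matrix has rank 10, and its Smith normal form has invariant factors (1,1,1,1,1,1,1,1,1,2).

From H_k ≅ ker(∂_k) / im(∂_{k+1}) we obtain:

  H_1: rank ker ∂_1 − rank ∂_2 = (15 − 5) − 10 = 0, and ∂_2 has invariant factor 2 > 1, so H_1 ≅ Z/2.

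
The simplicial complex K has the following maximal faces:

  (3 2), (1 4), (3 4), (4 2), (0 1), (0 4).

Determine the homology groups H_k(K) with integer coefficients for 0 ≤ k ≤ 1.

K has 5 vertices, 6 edges.
rank ∂_0 = 0, rank ∂_1 = 4 ⇒ b_0 = 5 − 0 − 4 = 1; all invariant factors of ∂_1 are 1 so no torsion. So H_0 ≅ Z.
rank ∂_1 = 4, rank ∂_2 = 0 ⇒ b_1 = 6 − 4 − 0 = 2. So H_1 ≅ Z^2.

H_0 ≅ Z,  H_1 ≅ Z^2.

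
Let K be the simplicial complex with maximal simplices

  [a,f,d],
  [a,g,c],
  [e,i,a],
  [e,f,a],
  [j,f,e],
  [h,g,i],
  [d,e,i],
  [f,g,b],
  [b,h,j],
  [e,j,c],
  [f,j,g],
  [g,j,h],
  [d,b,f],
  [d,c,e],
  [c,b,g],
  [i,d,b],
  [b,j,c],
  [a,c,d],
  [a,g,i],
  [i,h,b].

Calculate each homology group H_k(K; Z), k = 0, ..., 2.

Fix the vertex order a < b < c < d < e < f < g < h < i < j and write every simplex with vertices in increasing order. Then dim K = 2 and the simplices of K are:

  0-simplices (10): a, b, c, d, e, f, g, h, i, j
  1-simplices (30): ac, ad, ae, af, ag, ai, bc, bd, bf, bg, bh, bi, bj, cd, ce, cg, cj, de, df, di, ef, ei, ej, fg, fj, gh, gi, gj, hi, hj
  2-simplices (20): acd, acg, adf, aef, aei, agi, bcg, bcj, bdf, bdi, bfg, bhi, bhj, cde, cej, dei, efj, fgj, ghi, ghj

so the chain groups are C_0 ≅ Z^10, C_1 ≅ Z^30, C_2 ≅ Z^20.

∂_1: C_1 → C_0 sends each edge [p,q] (with p < q) to q − p. For instance
  ∂df = f − d.
This gives a 10×30 integer matrix of rank 9; reducing to Smith normal form yields diagonal entries (1,1,1,1,1,1,1,1,1).

Boundary ∂_2: C_2 → C_1 maps a triangle to the signed sum of its edges. For instance
  ∂dei = ei − di + de,
  ∂ghi = hi − gi + gh.
The resulting 30×20 matrix has rank 20, and its Smith normal form has invariant factors (1,1,1,1,1,1,1,1,1,1,1,1,1,1,1,1,1,1,1,2).

From H_k ≅ ker(∂_k) / im(∂_{k+1}) we obtain:

  H_0: rank C_0 − rank ∂_1 = 10 − 9 = 1, and the invariant factors of ∂_1 are all 1, so H_0 = Z.
  H_1: rank ker ∂_1 − rank ∂_2 = (30 − 9) − 20 = 1, and ∂_2 has invariant factor 2 > 1, so H_1 = Z × Z/2.
  H_2: rank ker ∂_2 − rank ∂_3 = (20 − 20) − 0 = 0, and there is no ∂_3, so H_2 = 0.

As a check, the Euler characteristic is 10 − 30 + 20 = 0, which agrees with 1 − 1 + 0 = 0.

H_0 ≅ Z,  H_1 ≅ Z × Z/2,  H_2 = 0.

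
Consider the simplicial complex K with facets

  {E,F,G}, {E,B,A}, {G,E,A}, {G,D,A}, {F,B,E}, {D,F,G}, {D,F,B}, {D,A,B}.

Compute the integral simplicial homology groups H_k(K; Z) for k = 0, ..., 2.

H_0 ≅ Z,  H_1 = 0,  H_2 ≅ Z.

Fix the vertex order A < B < D < E < F < G and write every simplex with vertices in increasing order. Then dim K = 2 and the simplices of K are:

  0-simplices (6): A, B, D, E, F, G
  1-simplices (12): AB, AD, AE, AG, BD, BE, BF, DF, DG, EF, EG, FG
  2-simplices (8): ABD, ABE, ADG, AEG, BDF, BEF, DFG, EFG

Hence C_0 ≅ Z^6, C_1 ≅ Z^12, C_2 ≅ Z^8.

∂_1: C_1 → C_0 maps an edge to its endpoints' difference, ∂[p,q] = q − p. For instance
  ∂BE = E − B.
The 6×12 boundary matrix has rank 5 and Smith normal form diag(1,1,1,1,1).

The boundary map ∂_2: C_2 → C_1 sends each 2-simplex [p,q,r] to [q,r] − [p,r] + [p,q]. For instance
  ∂BDF = DF − BF + BD,
  ∂AEG = EG − AG + AE.
This gives a 12×8 integer matrix of rank 7; reducing to Smith normal form yields diagonal entries (1,1,1,1,1,1,1).

Computing H_k = (kernel of ∂_k) / (image of ∂_{k+1}):

  H_0: rank C_0 − rank ∂_1 = 6 − 5 = 1, and the invariant factors of ∂_1 are all 1, so H_0 ≅ Z.
  H_1: rank ker ∂_1 − rank ∂_2 = (12 − 5) − 7 = 0, and the invariant factors of ∂_2 are all 1, so H_1 ≅ 0.
  H_2: rank ker ∂_2 − rank ∂_3 = (8 − 7) − 0 = 1, and there is no ∂_3, so H_2 ≅ Z.

As a check, the Euler characteristic is 6 − 12 + 8 = 2, which agrees with 1 − 0 + 1 = 2.
(K is a triangulation of the 2-sphere S^2.)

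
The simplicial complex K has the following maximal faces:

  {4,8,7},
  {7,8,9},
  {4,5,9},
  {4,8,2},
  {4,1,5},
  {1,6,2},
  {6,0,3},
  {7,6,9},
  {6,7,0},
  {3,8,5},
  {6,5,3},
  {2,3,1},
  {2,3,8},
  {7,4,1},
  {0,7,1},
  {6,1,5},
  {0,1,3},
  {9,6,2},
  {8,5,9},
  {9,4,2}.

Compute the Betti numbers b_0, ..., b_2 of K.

b_0 = 1, b_1 = 1, b_2 = 0.

K has 10 vertices, 30 edges, 20 triangles.
rank ∂_0 = 0, rank ∂_1 = 9 ⇒ b_0 = 10 − 0 − 9 = 1; all invariant factors of ∂_1 are 1 so no torsion. So H_0 = Z.
rank ∂_1 = 9, rank ∂_2 = 20 ⇒ b_1 = 30 − 9 − 20 = 1; ∂_2 has invariant factor(s) [2] giving torsion. So H_1 = Z ⊕ Z/2.
rank ∂_2 = 20, rank ∂_3 = 0 ⇒ b_2 = 20 − 20 − 0 = 0. So H_2 = 0.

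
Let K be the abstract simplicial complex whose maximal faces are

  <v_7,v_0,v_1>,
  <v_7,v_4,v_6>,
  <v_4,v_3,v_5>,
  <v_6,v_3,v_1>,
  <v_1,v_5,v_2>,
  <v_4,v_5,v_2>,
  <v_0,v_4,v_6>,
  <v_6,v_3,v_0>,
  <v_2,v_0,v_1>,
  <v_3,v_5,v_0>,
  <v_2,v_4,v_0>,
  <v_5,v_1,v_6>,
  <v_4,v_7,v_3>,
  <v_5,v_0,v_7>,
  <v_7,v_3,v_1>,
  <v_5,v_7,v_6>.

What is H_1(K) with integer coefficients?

Fix the vertex order v_0 < v_1 < v_2 < v_3 < v_4 < v_5 < v_6 < v_7 and write every simplex with vertices in increasing order. Then dim K = 2 and the simplices of K are:

  0-simplices (8): [v_0], [v_1], [v_2], [v_3], [v_4], [v_5], [v_6], [v_7]
  1-simplices (24): (24 of them)
  2-simplices (16): (16 of them)

giving chain groups C_0 ≅ Z^8, C_1 ≅ Z^24, C_2 ≅ Z^16.

Boundary ∂_1: C_1 → C_0 sends each edge [p,q] (with p < q) to q − p.
This gives a 8×24 integer matrix of rank 7; reducing to Smith normal form yields diagonal entries (1,1,1,1,1,1,1).

The boundary map ∂_2: C_2 → C_1 maps a triangle to the signed sum of its edges. For instance
  ∂[v_1,v_3,v_7] = [v_3,v_7] − [v_1,v_7] + [v_1,v_3],
  ∂[v_0,v_4,v_6] = [v_4,v_6] − [v_0,v_6] + [v_0,v_4].
This gives a 24×16 integer matrix of rank 15; reducing to Smith normal form yields diagonal entries (1,1,1,1,1,1,1,1,1,1,1,1,1,1,1).

From H_k ≅ ker(∂_k) / im(∂_{k+1}) we obtain:

  H_1: rank ker ∂_1 − rank ∂_2 = (24 − 7) − 15 = 2, and the invariant factors of ∂_2 are all 1, so H_1 = Z^2.

(K is a triangulation of the torus T^2.)

H_1 = Z^2.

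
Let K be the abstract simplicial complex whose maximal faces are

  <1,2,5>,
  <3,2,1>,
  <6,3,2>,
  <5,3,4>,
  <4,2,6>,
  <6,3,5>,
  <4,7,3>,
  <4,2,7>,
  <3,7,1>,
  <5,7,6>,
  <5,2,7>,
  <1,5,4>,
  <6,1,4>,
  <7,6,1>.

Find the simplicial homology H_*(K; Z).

H_0 ≅ Z,  H_1 ≅ Z^2,  H_2 ≅ Z.

Fix the vertex order 1 < 2 < 3 < 4 < 5 < 6 < 7 and write every simplex with vertices in increasing order. Then dim K = 2 and the simplices of K are:

  0-simplices (7): [1], [2], [3], [4], [5], [6], [7]
  1-simplices (21): [1,2], [1,3], [1,4], [1,5], [1,6], [1,7], [2,3], [2,4], [2,5], [2,6], [2,7], [3,4], [3,5], [3,6], [3,7], [4,5], [4,6], [4,7], [5,6], [5,7], [6,7]
  2-simplices (14): [1,2,3], [1,2,5], [1,3,7], [1,4,5], [1,4,6], [1,6,7], [2,3,6], [2,4,6], [2,4,7], [2,5,7], [3,4,5], [3,4,7], [3,5,6], [5,6,7]

giving chain groups C_0 ≅ Z^7, C_1 ≅ Z^21, C_2 ≅ Z^14.

The boundary map ∂_1: C_1 → C_0 maps an edge to its endpoints' difference, ∂[p,q] = q − p.
The resulting 7×21 matrix has rank 6, and its Smith normal form has invariant factors (1,1,1,1,1,1).

∂_2: C_2 → C_1 sends each 2-simplex [p,q,r] to [q,r] − [p,r] + [p,q]. For instance
  ∂[5,6,7] = [6,7] − [5,7] + [5,6],
  ∂[1,4,6] = [4,6] − [1,6] + [1,4].
This gives a 21×14 integer matrix of rank 13; reducing to Smith normal form yields diagonal entries (1,1,1,1,1,1,1,1,1,1,1,1,1).

From H_k ≅ ker(∂_k) / im(∂_{k+1}) we obtain:

  H_0: rank C_0 − rank ∂_1 = 7 − 6 = 1, and the invariant factors of ∂_1 are all 1, so H_0 = Z.
  H_1: rank ker ∂_1 − rank ∂_2 = (21 − 6) − 13 = 2, and the invariant factors of ∂_2 are all 1, so H_1 = Z^2.
  H_2: rank ker ∂_2 − rank ∂_3 = (14 − 13) − 0 = 1, and there is no ∂_3, so H_2 = Z.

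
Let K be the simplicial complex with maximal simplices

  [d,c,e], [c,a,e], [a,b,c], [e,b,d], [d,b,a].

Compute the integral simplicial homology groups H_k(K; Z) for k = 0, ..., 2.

Take the total order a < b < c < d < e on the vertex set. Then K (dimension 2) consists of the simplices:

  0-simplices (5): a, b, c, d, e
  1-simplices (10): ab, ac, ad, ae, bc, bd, be, cd, ce, de
  2-simplices (5): abc, abd, ace, bde, cde

so the chain groups are C_0 ≅ Z^5, C_1 ≅ Z^10, C_2 ≅ Z^5.

∂_1: C_1 → C_0 maps an edge to its endpoints' difference, ∂[p,q] = q − p.
The resulting 5×10 matrix has rank 4, and its Smith normal form has invariant factors (1,1,1,1).

Boundary ∂_2: C_2 → C_1 maps a triangle to the signed sum of its edges. For instance
  ∂bde = de − be + bd,
  ∂ace = ce − ae + ac.
As a 10×5 matrix over Z this has rank 5, with invariant factors (1,1,1,1,1).

From H_k ≅ ker(∂_k) / im(∂_{k+1}) we obtain:

  H_0: rank C_0 − rank ∂_1 = 5 − 4 = 1, and the invariant factors of ∂_1 are all 1, so H_0 = Z.
  H_1: rank ker ∂_1 − rank ∂_2 = (10 − 4) − 5 = 1, and the invariant factors of ∂_2 are all 1, so H_1 = Z.
  H_2: rank ker ∂_2 − rank ∂_3 = (5 − 5) − 0 = 0, and there is no ∂_3, so H_2 = 0.

H_0 = Z,  H_1 = Z,  H_2 = 0.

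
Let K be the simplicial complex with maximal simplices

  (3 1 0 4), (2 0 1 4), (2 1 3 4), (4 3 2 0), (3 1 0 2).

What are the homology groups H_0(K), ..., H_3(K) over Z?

We work with the vertex ordering 0 < 1 < 2 < 3 < 4. The simplices of K, each written with vertices in increasing order, are:

  0-simplices (5): [0], [1], [2], [3], [4]
  1-simplices (10): [0,1], [0,2], [0,3], [0,4], [1,2], [1,3], [1,4], [2,3], [2,4], [3,4]
  2-simplices (10): [0,1,2], [0,1,3], [0,1,4], [0,2,3], [0,2,4], [0,3,4], [1,2,3], [1,2,4], [1,3,4], [2,3,4]
  3-simplices (5): [0,1,2,3], [0,1,2,4], [0,1,3,4], [0,2,3,4], [1,2,3,4]

giving chain groups C_0 ≅ Z^5, C_1 ≅ Z^10, C_2 ≅ Z^10, C_3 ≅ Z^5.

Boundary ∂_1: C_1 → C_0 sends each edge [p,q] (with p < q) to q − p.
The resulting 5×10 matrix has rank 4, and its Smith normal form has invariant factors (1,1,1,1).

The boundary map ∂_2: C_2 → C_1 maps a triangle to the signed sum of its edges. For instance
  ∂[0,1,2] = [1,2] − [0,2] + [0,1],
  ∂[1,3,4] = [3,4] − [1,4] + [1,3].
As a 10×10 matrix over Z this has rank 6, with invariant factors (1,1,1,1,1,1).

Boundary ∂_3: C_3 → C_2 sends each 3-simplex σ to the alternating sum Σ_i (−1)^i (σ with its i-th vertex removed). For instance
  ∂[1,2,3,4] = [2,3,4] − [1,3,4] + [1,2,4] − [1,2,3],
  ∂[0,1,2,3] = [1,2,3] − [0,2,3] + [0,1,3] − [0,1,2].
This gives a 10×5 integer matrix of rank 4; reducing to Smith normal form yields diagonal entries (1,1,1,1).

From H_k ≅ ker(∂_k) / im(∂_{k+1}) we obtain:

  H_0: rank C_0 − rank ∂_1 = 5 − 4 = 1, and the invariant factors of ∂_1 are all 1, so H_0 = Z.
  H_1: rank ker ∂_1 − rank ∂_2 = (10 − 4) − 6 = 0, and the invariant factors of ∂_2 are all 1, so H_1 = 0.
  H_2: rank ker ∂_2 − rank ∂_3 = (10 − 6) − 4 = 0, and the invariant factors of ∂_3 are all 1, so H_2 = 0.
  H_3: rank ker ∂_3 − rank ∂_4 = (5 − 4) − 0 = 1, and there is no ∂_4, so H_3 = Z.

As a check, the Euler characteristic is 5 − 10 + 10 − 5 = 0, which agrees with 1 − 0 + 0 − 1 = 0.

H_0 ≅ Z,  H_1 = 0,  H_2 = 0,  H_3 ≅ Z.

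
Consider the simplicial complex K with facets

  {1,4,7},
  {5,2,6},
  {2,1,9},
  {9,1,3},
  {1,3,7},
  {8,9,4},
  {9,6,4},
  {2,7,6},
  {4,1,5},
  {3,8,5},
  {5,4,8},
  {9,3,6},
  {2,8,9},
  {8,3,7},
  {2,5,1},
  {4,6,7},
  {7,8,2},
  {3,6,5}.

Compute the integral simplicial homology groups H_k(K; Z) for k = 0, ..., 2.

We work with the vertex ordering 1 < 2 < 3 < 4 < 5 < 6 < 7 < 8 < 9. The simplices of K, each written with vertices in increasing order, are:

  0-simplices (9): [1], [2], [3], [4], [5], [6], [7], [8], [9]
  1-simplices (27): (27 of them)
  2-simplices (18): [1,2,5], [1,2,9], [1,3,7], [1,3,9], [1,4,5], [1,4,7], [2,5,6], [2,6,7], [2,7,8], [2,8,9], [3,5,6], [3,5,8], [3,6,9], [3,7,8], [4,5,8], [4,6,7], [4,6,9], [4,8,9]

giving chain groups C_0 ≅ Z^9, C_1 ≅ Z^27, C_2 ≅ Z^18.

∂_1: C_1 → C_0 sends each edge [p,q] (with p < q) to q − p. For instance
  ∂[4,7] = [7] − [4].
This gives a 9×27 integer matrix of rank 8; reducing to Smith normal form yields diagonal entries (1,1,1,1,1,1,1,1).

The boundary map ∂_2: C_2 → C_1 maps a triangle to the signed sum of its edges. For instance
  ∂[4,6,7] = [6,7] − [4,7] + [4,6],
  ∂[4,8,9] = [8,9] − [4,9] + [4,8].
This gives a 27×18 integer matrix of rank 17; reducing to Smith normal form yields diagonal entries (1,1,1,1,1,1,1,1,1,1,1,1,1,1,1,1,1).

Now H_k = ker ∂_k / im ∂_{k+1}, so:

  H_0: rank C_0 − rank ∂_1 = 9 − 8 = 1, and the invariant factors of ∂_1 are all 1, so H_0 ≅ Z.
  H_1: rank ker ∂_1 − rank ∂_2 = (27 − 8) − 17 = 2, and the invariant factors of ∂_2 are all 1, so H_1 ≅ Z^2.
  H_2: rank ker ∂_2 − rank ∂_3 = (18 − 17) − 0 = 1, and there is no ∂_3, so H_2 ≅ Z.

(K is a triangulation of the torus T^2.)

H_0 ≅ Z,  H_1 ≅ Z^2,  H_2 ≅ Z.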